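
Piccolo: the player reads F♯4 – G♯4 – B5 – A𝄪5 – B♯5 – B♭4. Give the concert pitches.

F#5 G#5 B6 A##6 B#6 Bb5

Written C4 on the piccolo sounds as C5, a perfect octave higher; apply that shift to every note.
F#4 to F#5
G#4 to G#5
B5 to B6
A##5 to A##6
B#5 to B#6
Bb4 to Bb5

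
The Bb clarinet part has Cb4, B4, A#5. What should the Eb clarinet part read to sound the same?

First find concert pitch: the Bb clarinet sounds a major second below written, so Cb4 B4 A#5 sounds Bbb3 A4 G#5.
Then write for Eb clarinet: it sounds a minor third above written, so the part must be a minor third below concert.
Bbb3 → Gb3
A4 → F#4
G#5 → E#5

Gb3 F#4 E#5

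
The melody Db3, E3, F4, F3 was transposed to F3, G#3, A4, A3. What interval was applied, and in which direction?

up a major third

From Db3 to F3 is 3 letter names — a third of some quality.
Db3 to F3 is 4 semitones, which makes it a major third; the second version is higher, so the direction is up.
Checking another pair — F3 → A3 — gives the same interval.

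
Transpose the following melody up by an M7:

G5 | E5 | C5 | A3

F#6 D#6 B5 G#4

A major seventh up from G5 gives F#6.
E5 up a major seventh is D#6.
A major seventh up from C5 gives B5.
A3: a seventh up reaches G, and 11 semitones makes it G#4.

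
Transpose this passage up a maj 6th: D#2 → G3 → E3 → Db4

B#2 E4 C#4 Bb4

D#2 gives B#2
G3 gives E4
E3 gives C#4
Db4 gives Bb4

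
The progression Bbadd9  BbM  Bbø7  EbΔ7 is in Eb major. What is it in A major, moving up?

Eb major up to A major is an augmented fourth; each chord root moves by that interval while the quality stays the same.
Bbadd9: root Bb up an augmented fourth → E, giving Eadd9.
BbM: root Bb up an augmented fourth → E, giving EM.
Bbø7: root Bb up an augmented fourth → E, giving Eø7.
EbΔ7: root Eb up an augmented fourth → A, giving AΔ7.

Eadd9 EM Eø7 AΔ7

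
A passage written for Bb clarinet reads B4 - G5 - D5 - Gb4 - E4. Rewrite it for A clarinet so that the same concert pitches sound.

C5 Ab5 Eb5 Abb4 F4

First find concert pitch: the Bb clarinet sounds a major second below written, so B4 G5 D5 Gb4 E4 sounds A4 F5 C5 Fb4 D4.
Then write for A clarinet: it sounds a minor third below written, so the part must be a minor third above concert.
A4 → C5
F5 → Ab5
C5 → Eb5
Fb4 → Abb4
D4 → F4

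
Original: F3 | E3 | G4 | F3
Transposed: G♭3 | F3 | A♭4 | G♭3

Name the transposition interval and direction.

up a minor second

From F3 to Gb3 is 2 letter names — a second of some quality.
F3 to Gb3 is 1 semitone, which makes it a minor second; the second version is higher, so the direction is up.
Checking another pair — F3 → Gb3 — gives the same interval.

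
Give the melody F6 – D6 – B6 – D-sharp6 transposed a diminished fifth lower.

B5 G#5 E#6 G##5

F6: a fifth down reaches B, and 6 semitones makes it B5.
A diminished fifth down from D6 gives G#5.
B6: a fifth down reaches E, and 6 semitones makes it E#6.
D#6: a fifth down reaches G, and 6 semitones makes it G##5.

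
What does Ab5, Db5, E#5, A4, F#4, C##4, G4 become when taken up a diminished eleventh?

Dbb7 Gbb6 A6 Db6 Bb5 F#5 Cb6

Ab5: an eleventh up reaches D, and 16 semitones makes it Dbb7.
Db5 up a diminished eleventh is Gbb6.
E#5: an eleventh up reaches A, and 16 semitones makes it A6.
A diminished eleventh up from A4 gives Db6.
F#4 up a diminished eleventh is Bb5.
C##4 up a diminished eleventh is F#5.
A diminished eleventh up from G4 gives Cb6.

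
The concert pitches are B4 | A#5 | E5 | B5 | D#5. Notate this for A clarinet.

Written C4 sounds as A3 on the A clarinet, so concert pitches are written a minor third up.
B4 becomes D5
A#5 becomes C#6
E5 becomes G5
B5 becomes D6
D#5 becomes F#5

D5 C#6 G5 D6 F#5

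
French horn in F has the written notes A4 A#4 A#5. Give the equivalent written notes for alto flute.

G4 G#4 G#5

First find concert pitch: the French horn in F sounds a perfect fifth below written, so A4 A#4 A#5 sounds D4 D#4 D#5.
Then write for alto flute: it sounds a perfect fourth below written, so the part must be a perfect fourth above concert.
D4 → G4
D#4 → G#4
D#5 → G#5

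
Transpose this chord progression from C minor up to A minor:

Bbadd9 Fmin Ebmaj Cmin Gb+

Gadd9 Dmin Cmaj Amin Eb+

C minor up to A minor is a major sixth; each chord root moves by that interval while the quality stays the same.
Bbadd9: root Bb up a major sixth → G, giving Gadd9.
Fmin: root F up a major sixth → D, giving Dmin.
Ebmaj: root Eb up a major sixth → C, giving Cmaj.
Cmin: root C up a major sixth → A, giving Amin.
Gb+: root Gb up a major sixth → Eb, giving Eb+.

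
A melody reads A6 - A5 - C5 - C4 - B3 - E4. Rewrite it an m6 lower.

C#6 C#5 E4 E3 D#3 G#3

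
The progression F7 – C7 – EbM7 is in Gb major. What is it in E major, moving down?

D#7 A#7 C#M7

Gb major down to E major is a diminished third; each chord root moves by that interval while the quality stays the same.
F7: root F down a diminished third → D#, giving D#7.
C7: root C down a diminished third → A#, giving A#7.
EbM7: root Eb down a diminished third → C#, giving C#M7.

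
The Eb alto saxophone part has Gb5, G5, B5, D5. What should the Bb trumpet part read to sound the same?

Cb5 C5 E5 G4

First find concert pitch: the Eb alto saxophone sounds a major sixth below written, so Gb5 G5 B5 D5 sounds Bbb4 Bb4 D5 F4.
Then write for Bb trumpet: it sounds a major second below written, so the part must be a major second above concert.
Bbb4 → Cb5
Bb4 → C5
D5 → E5
F4 → G4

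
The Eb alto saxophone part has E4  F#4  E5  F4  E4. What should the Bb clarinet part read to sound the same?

A3 B3 A4 Bb3 A3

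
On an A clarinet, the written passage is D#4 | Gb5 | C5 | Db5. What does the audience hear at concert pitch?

The A clarinet sounds a minor third below written, so transpose each written note down a minor third.
D#4 to B#3
Gb5 to Eb5
C5 to A4
Db5 to Bb4

B#3 Eb5 A4 Bb4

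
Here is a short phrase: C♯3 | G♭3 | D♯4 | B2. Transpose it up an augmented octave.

C#3 up an augmented octave is C##4.
Gb3: an octave up reaches G, and 13 semitones makes it G4.
An augmented octave up from D#4 gives D##5.
An augmented octave up from B2 gives B#3.

C##4 G4 D##5 B#3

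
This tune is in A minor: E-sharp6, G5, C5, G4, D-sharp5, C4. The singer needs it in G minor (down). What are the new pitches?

From A down to G is a major second; apply that to each pitch.
E#6 to D#6
G5 to F5
C5 to Bb4
G4 to F4
D#5 to C#5
C4 to Bb3

D#6 F5 Bb4 F4 C#5 Bb3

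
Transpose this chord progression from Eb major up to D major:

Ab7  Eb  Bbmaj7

G7 D Amaj7

Eb major up to D major is a major seventh; each chord root moves by that interval while the quality stays the same.
Ab7: root Ab up a major seventh → G, giving G7.
Eb: root Eb up a major seventh → D, giving D.
Bbmaj7: root Bb up a major seventh → A, giving Amaj7.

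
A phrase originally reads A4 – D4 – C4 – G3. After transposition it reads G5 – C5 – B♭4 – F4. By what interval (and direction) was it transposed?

Take the first pair: A4 → G5. A to G spans 7 letter names, so the interval is some kind of seventh.
A4 to G5 is 10 semitones, which makes it a minor seventh; the second version is higher, so the direction is up.
Checking another pair — G3 → F4 — gives the same interval.

up a minor seventh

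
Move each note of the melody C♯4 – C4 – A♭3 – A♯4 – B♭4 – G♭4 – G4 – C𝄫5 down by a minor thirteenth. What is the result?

C#4 down a minor thirteenth is E#2.
C4: a thirteenth down reaches E, and 20 semitones makes it E2.
A minor thirteenth down from Ab3 gives C2.
A minor thirteenth down from A#4 gives C##3.
Bb4 down a minor thirteenth is D3.
A minor thirteenth down from Gb4 gives Bb2.
G4: a thirteenth down reaches B, and 20 semitones makes it B2.
Cbb5 down a minor thirteenth is Ebb3.

E#2 E2 C2 C##3 D3 Bb2 B2 Ebb3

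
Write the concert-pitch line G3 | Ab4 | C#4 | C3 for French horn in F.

The French horn in F sounds a perfect fifth below written, so the written part must be a perfect fifth above concert — transpose each note up.
G3 to D4
Ab4 to Eb5
C#4 to G#4
C3 to G3

D4 Eb5 G#4 G3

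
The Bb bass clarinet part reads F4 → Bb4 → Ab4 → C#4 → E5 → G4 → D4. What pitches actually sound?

Eb3 Ab3 Gb3 B2 D4 F3 C3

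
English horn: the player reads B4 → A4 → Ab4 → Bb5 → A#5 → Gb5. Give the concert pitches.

E4 D4 Db4 Eb5 D#5 Cb5

The English horn sounds a perfect fifth below written, so transpose each written note down a perfect fifth.
B4 to E4
A4 to D4
Ab4 to Db4
Bb5 to Eb5
A#5 to D#5
Gb5 to Cb5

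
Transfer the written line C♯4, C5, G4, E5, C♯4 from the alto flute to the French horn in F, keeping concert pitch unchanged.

First find concert pitch: the alto flute sounds a perfect fourth below written, so C♯4 C5 G4 E5 C♯4 sounds G#3 G4 D4 B4 G#3.
Then write for French horn in F: it sounds a perfect fifth below written, so the part must be a perfect fifth above concert.
G#3 → D#4
G4 → D5
D4 → A4
B4 → F#5
G#3 → D#4

D#4 D5 A4 F#5 D#4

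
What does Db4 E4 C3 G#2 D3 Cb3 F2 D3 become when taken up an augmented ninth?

E5 F##5 D#4 A##3 E#4 D4 G#3 E#4

Db4 gives E5
E4 gives F##5
C3 gives D#4
G#2 gives A##3
D3 gives E#4
Cb3 gives D4
F2 gives G#3
D3 gives E#4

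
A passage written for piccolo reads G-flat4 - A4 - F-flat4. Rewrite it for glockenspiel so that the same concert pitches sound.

Gb3 A3 Fb3

First find concert pitch: the piccolo sounds a perfect octave above written, so G-flat4 A4 F-flat4 sounds Gb5 A5 Fb5.
Then write for glockenspiel: it sounds a perfect fifteenth above written, so the part must be a perfect fifteenth below concert.
Gb5 → Gb3
A5 → A3
Fb5 → Fb3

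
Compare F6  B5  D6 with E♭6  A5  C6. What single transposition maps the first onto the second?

down a major second

From F6 to Eb6 is 2 letter names — a second of some quality.
Eb6 to F6 is 2 semitones, which makes it a major second; the second version is lower, so the direction is down.
Checking another pair — D6 → C6 — gives the same interval.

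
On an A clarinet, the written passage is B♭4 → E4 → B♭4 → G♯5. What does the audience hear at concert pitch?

Written C4 on the A clarinet sounds as A3, a minor third lower; apply that shift to every note.
Bb4 becomes G4
E4 becomes C#4
Bb4 becomes G4
G#5 becomes E#5

G4 C#4 G4 E#5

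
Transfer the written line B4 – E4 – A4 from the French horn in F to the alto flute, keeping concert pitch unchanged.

First find concert pitch: the French horn in F sounds a perfect fifth below written, so B4 E4 A4 sounds E4 A3 D4.
Then write for alto flute: it sounds a perfect fourth below written, so the part must be a perfect fourth above concert.
E4 → A4
A3 → D4
D4 → G4

A4 D4 G4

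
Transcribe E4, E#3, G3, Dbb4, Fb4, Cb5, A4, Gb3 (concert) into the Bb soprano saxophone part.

The Bb soprano saxophone sounds a major second below written, so the written part must be a major second above concert — transpose each note up.
E4 → F#4
E#3 → F##3
G3 → A3
Dbb4 → Ebb4
Fb4 → Gb4
Cb5 → Db5
A4 → B4
Gb3 → Ab3

F#4 F##3 A3 Ebb4 Gb4 Db5 B4 Ab3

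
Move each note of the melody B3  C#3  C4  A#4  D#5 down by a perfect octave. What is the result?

B2 C#2 C3 A#3 D#4

B3 → B2
C#3 → C#2
C4 → C3
A#4 → A#3
D#5 → D#4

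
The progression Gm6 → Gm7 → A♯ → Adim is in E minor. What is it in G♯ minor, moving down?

E minor down to G♯ minor is a minor sixth; each chord root moves by that interval while the quality stays the same.
Gm6: root G down a minor sixth → B, giving Bm6.
Gm7: root G down a minor sixth → B, giving Bm7.
A♯: root A♯ down a minor sixth → C##, giving C##.
Adim: root A down a minor sixth → C#, giving C#dim.

Bm6 Bm7 C## C#dim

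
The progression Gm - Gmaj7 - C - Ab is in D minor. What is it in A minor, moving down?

D minor down to A minor is a perfect fourth; each chord root moves by that interval while the quality stays the same.
Gm: root G down a perfect fourth → D, giving Dm.
Gmaj7: root G down a perfect fourth → D, giving Dmaj7.
C: root C down a perfect fourth → G, giving G.
Ab: root Ab down a perfect fourth → Eb, giving Eb.

Dm Dmaj7 G Eb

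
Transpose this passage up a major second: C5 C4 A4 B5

D5 D4 B4 C#6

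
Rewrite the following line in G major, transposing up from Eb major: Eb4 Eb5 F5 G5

G4 G5 A5 B5

Eb major to G major up is a major third, so every note moves up by that interval.
Eb4 gives G4
Eb5 gives G5
F5 gives A5
G5 gives B5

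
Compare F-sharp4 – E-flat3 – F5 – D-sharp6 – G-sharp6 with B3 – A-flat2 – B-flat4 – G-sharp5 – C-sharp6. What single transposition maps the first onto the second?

down a perfect fifth

Take the first pair: F#4 → B3. F to B spans 5 letter names, so the interval is some kind of fifth.
B3 to F#4 is 7 semitones, which makes it a perfect fifth; the second version is lower, so the direction is down.
Checking another pair — G#6 → C#6 — gives the same interval.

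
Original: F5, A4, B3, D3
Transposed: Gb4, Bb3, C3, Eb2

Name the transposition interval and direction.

down a major seventh

From F5 to Gb4 is 7 letter names — a seventh of some quality.
Gb4 to F5 is 11 semitones, which makes it a major seventh; the second version is lower, so the direction is down.
Checking another pair — D3 → Eb2 — gives the same interval.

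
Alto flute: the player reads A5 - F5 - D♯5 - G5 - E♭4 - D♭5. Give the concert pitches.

The alto flute sounds a perfect fourth below written, so transpose each written note down a perfect fourth.
A5 -> E5
F5 -> C5
D#5 -> A#4
G5 -> D5
Eb4 -> Bb3
Db5 -> Ab4

E5 C5 A#4 D5 Bb3 Ab4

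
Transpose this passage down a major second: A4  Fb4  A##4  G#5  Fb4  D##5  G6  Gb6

G4 Ebb4 G##4 F#5 Ebb4 C##5 F6 Fb6

A4 down a major second is G4.
Fb4: a second down reaches E, and 2 semitones makes it Ebb4.
A##4: a second down reaches G, and 2 semitones makes it G##4.
G#5 down a major second is F#5.
A major second down from Fb4 gives Ebb4.
D##5: a second down reaches C, and 2 semitones makes it C##5.
G6: a second down reaches F, and 2 semitones makes it F6.
Gb6 down a major second is Fb6.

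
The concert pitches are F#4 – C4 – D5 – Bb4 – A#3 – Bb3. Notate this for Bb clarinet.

G#4 D4 E5 C5 B#3 C4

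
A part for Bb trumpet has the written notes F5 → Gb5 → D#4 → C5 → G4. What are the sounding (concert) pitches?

Eb5 Fb5 C#4 Bb4 F4

The Bb trumpet sounds a major second below written, so transpose each written note down a major second.
F5 becomes Eb5
Gb5 becomes Fb5
D#4 becomes C#4
C5 becomes Bb4
G4 becomes F4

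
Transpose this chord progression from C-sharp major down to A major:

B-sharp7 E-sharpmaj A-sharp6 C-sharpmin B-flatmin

C-sharp major down to A major is a major third; each chord root moves by that interval while the quality stays the same.
B-sharp7: root B-sharp down a major third → G#, giving G#7.
E-sharpmaj: root E-sharp down a major third → C#, giving C#maj.
A-sharp6: root A-sharp down a major third → F#, giving F#6.
C-sharpmin: root C-sharp down a major third → A, giving Amin.
B-flatmin: root B-flat down a major third → Gb, giving Gbmin.

G#7 C#maj F#6 Amin Gbmin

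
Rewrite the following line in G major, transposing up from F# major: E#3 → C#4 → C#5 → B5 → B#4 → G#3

F#3 D4 D5 C6 C#5 A3

From F# up to G is a minor second; apply that to each pitch.
E#3 becomes F#3
C#4 becomes D4
C#5 becomes D5
B5 becomes C6
B#4 becomes C#5
G#3 becomes A3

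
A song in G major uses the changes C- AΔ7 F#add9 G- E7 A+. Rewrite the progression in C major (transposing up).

F- DΔ7 Badd9 C- A7 D+

G major up to C major is a perfect fourth; each chord root moves by that interval while the quality stays the same.
C-: root C up a perfect fourth → F, giving F-.
AΔ7: root A up a perfect fourth → D, giving DΔ7.
F#add9: root F# up a perfect fourth → B, giving Badd9.
G-: root G up a perfect fourth → C, giving C-.
E7: root E up a perfect fourth → A, giving A7.
A+: root A up a perfect fourth → D, giving D+.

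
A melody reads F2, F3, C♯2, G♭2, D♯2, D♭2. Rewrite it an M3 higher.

F2 to A2
F3 to A3
C#2 to E#2
Gb2 to Bb2
D#2 to F##2
Db2 to F2

A2 A3 E#2 Bb2 F##2 F2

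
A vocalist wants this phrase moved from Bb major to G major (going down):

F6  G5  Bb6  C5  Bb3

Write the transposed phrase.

D6 E5 G6 A4 G3

Bb major to G major down is a minor third, so every note moves down by that interval.
F6 becomes D6
G5 becomes E5
Bb6 becomes G6
C5 becomes A4
Bb3 becomes G3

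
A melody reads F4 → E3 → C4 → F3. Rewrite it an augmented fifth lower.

Bbb3 Ab2 Fb3 Bbb2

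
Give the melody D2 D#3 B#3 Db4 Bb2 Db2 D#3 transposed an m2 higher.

Eb2 E3 C#4 Ebb4 Cb3 Ebb2 E3

D2 up a minor second is Eb2.
D#3: a second up reaches E, and 1 semitone makes it E3.
A minor second up from B#3 gives C#4.
Db4 up a minor second is Ebb4.
Bb2: a second up reaches C, and 1 semitone makes it Cb3.
Db2 up a minor second is Ebb2.
D#3: a second up reaches E, and 1 semitone makes it E3.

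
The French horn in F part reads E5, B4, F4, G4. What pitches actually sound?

A4 E4 Bb3 C4

The French horn in F sounds a perfect fifth below written, so transpose each written note down a perfect fifth.
E5 becomes A4
B4 becomes E4
F4 becomes Bb3
G4 becomes C4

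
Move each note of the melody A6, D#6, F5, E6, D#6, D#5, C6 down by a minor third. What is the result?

F#6 B#5 D5 C#6 B#5 B#4 A5

A6: a third down reaches F, and 3 semitones makes it F#6.
A minor third down from D#6 gives B#5.
F5: a third down reaches D, and 3 semitones makes it D5.
E6: a third down reaches C, and 3 semitones makes it C#6.
D#6: a third down reaches B, and 3 semitones makes it B#5.
A minor third down from D#5 gives B#4.
A minor third down from C6 gives A5.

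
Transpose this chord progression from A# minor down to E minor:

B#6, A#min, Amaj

A# minor down to E minor is an augmented fourth; each chord root moves by that interval while the quality stays the same.
B#6: root B# down an augmented fourth → F#, giving F#6.
A#min: root A# down an augmented fourth → E, giving Emin.
Amaj: root A down an augmented fourth → Eb, giving Ebmaj.

F#6 Emin Ebmaj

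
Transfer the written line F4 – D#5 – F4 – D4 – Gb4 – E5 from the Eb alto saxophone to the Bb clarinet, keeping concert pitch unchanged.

Bb3 G#4 Bb3 G3 Cb4 A4

First find concert pitch: the Eb alto saxophone sounds a major sixth below written, so F4 D#5 F4 D4 Gb4 E5 sounds Ab3 F#4 Ab3 F3 Bbb3 G4.
Then write for Bb clarinet: it sounds a major second below written, so the part must be a major second above concert.
Ab3 → Bb3
F#4 → G#4
Ab3 → Bb3
F3 → G3
Bbb3 → Cb4
G4 → A4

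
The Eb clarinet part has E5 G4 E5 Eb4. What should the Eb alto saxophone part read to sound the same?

First find concert pitch: the Eb clarinet sounds a minor third above written, so E5 G4 E5 Eb4 sounds G5 Bb4 G5 Gb4.
Then write for Eb alto saxophone: it sounds a major sixth below written, so the part must be a major sixth above concert.
G5 → E6
Bb4 → G5
G5 → E6
Gb4 → Eb5

E6 G5 E6 Eb5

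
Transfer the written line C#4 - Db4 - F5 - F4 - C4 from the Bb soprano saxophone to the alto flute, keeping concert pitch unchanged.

E4 Fb4 Ab5 Ab4 Eb4

First find concert pitch: the Bb soprano saxophone sounds a major second below written, so C#4 Db4 F5 F4 C4 sounds B3 Cb4 Eb5 Eb4 Bb3.
Then write for alto flute: it sounds a perfect fourth below written, so the part must be a perfect fourth above concert.
B3 → E4
Cb4 → Fb4
Eb5 → Ab5
Eb4 → Ab4
Bb3 → Eb4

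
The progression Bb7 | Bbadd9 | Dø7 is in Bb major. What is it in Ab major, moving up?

Ab7 Abadd9 Cø7

Bb major up to Ab major is a minor seventh; each chord root moves by that interval while the quality stays the same.
Bb7: root Bb up a minor seventh → Ab, giving Ab7.
Bbadd9: root Bb up a minor seventh → Ab, giving Abadd9.
Dø7: root D up a minor seventh → C, giving Cø7.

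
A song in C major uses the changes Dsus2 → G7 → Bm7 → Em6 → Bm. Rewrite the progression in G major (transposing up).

Asus2 D7 F#m7 Bm6 F#m

C major up to G major is a perfect fifth; each chord root moves by that interval while the quality stays the same.
Dsus2: root D up a perfect fifth → A, giving Asus2.
G7: root G up a perfect fifth → D, giving D7.
Bm7: root B up a perfect fifth → F#, giving F#m7.
Em6: root E up a perfect fifth → B, giving Bm6.
Bm: root B up a perfect fifth → F#, giving F#m.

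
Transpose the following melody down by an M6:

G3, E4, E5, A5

G3 gives Bb2
E4 gives G3
E5 gives G4
A5 gives C5

Bb2 G3 G4 C5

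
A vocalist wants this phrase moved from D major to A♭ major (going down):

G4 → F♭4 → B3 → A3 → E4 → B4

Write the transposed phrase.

Db4 Cbb4 F3 Eb3 Bb3 F4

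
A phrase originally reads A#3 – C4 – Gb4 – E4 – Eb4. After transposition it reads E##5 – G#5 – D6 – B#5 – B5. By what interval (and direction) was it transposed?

Take the first pair: A#3 → E##5. A to E spans 12 letter names, so the interval is some kind of twelfth.
A#3 to E##5 is 20 semitones, which makes it an augmented twelfth; the second version is higher, so the direction is up.
Checking another pair — Eb4 → B5 — gives the same interval.

up an augmented twelfth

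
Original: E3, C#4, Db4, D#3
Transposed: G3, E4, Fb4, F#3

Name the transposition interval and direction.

up a minor third

Take the first pair: E3 → G3. E to G spans 3 letter names, so the interval is some kind of third.
E3 to G3 is 3 semitones, which makes it a minor third; the second version is higher, so the direction is up.
Checking another pair — D#3 → F#3 — gives the same interval.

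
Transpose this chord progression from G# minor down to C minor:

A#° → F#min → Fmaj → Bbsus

D° Bbmin Bbbmaj Ebbsus

G# minor down to C minor is an augmented fifth; each chord root moves by that interval while the quality stays the same.
A#°: root A# down an augmented fifth → D, giving D°.
F#min: root F# down an augmented fifth → Bb, giving Bbmin.
Fmaj: root F down an augmented fifth → Bbb, giving Bbbmaj.
Bbsus: root Bb down an augmented fifth → Ebb, giving Ebbsus.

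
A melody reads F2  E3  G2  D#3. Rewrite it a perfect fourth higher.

F2 up a perfect fourth is Bb2.
E3: a fourth up reaches A, and 5 semitones makes it A3.
A perfect fourth up from G2 gives C3.
D#3 up a perfect fourth is G#3.

Bb2 A3 C3 G#3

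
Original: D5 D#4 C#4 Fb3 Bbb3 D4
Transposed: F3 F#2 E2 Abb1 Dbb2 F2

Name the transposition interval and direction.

Take the first pair: D5 → F3. D to F spans 13 letter names, so the interval is some kind of thirteenth.
F3 to D5 is 21 semitones, which makes it a major thirteenth; the second version is lower, so the direction is down.
Checking another pair — D4 → F2 — gives the same interval.

down a major thirteenth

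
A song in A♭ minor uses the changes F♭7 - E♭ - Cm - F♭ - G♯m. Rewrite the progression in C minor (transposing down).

Ab7 G Em Ab B#m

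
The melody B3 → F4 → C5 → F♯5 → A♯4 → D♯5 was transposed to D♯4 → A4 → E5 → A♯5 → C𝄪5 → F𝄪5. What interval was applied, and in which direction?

up a major third

From B3 to D#4 is 3 letter names — a third of some quality.
B3 to D#4 is 4 semitones, which makes it a major third; the second version is higher, so the direction is up.
Checking another pair — D#5 → F##5 — gives the same interval.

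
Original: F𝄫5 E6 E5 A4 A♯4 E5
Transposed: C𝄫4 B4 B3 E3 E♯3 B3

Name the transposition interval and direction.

down a perfect eleventh

From Fbb5 to Cbb4 is 11 letter names — an eleventh of some quality.
Cbb4 to Fbb5 is 17 semitones, which makes it a perfect eleventh; the second version is lower, so the direction is down.
Checking another pair — E5 → B3 — gives the same interval.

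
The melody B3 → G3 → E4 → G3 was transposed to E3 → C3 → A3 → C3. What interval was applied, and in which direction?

From B3 to E3 is 5 letter names — a fifth of some quality.
E3 to B3 is 7 semitones, which makes it a perfect fifth; the second version is lower, so the direction is down.
Checking another pair — G3 → C3 — gives the same interval.

down a perfect fifth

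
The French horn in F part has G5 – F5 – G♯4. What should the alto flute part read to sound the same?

First find concert pitch: the French horn in F sounds a perfect fifth below written, so G5 F5 G♯4 sounds C5 Bb4 C#4.
Then write for alto flute: it sounds a perfect fourth below written, so the part must be a perfect fourth above concert.
C5 → F5
Bb4 → Eb5
C#4 → F#4

F5 Eb5 F#4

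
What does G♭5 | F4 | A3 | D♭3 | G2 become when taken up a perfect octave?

Gb5 to Gb6
F4 to F5
A3 to A4
Db3 to Db4
G2 to G3

Gb6 F5 A4 Db4 G3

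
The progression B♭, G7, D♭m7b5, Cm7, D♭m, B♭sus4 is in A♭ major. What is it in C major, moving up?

A♭ major up to C major is a major third; each chord root moves by that interval while the quality stays the same.
B♭: root B♭ up a major third → D, giving D.
G7: root G up a major third → B, giving B7.
D♭m7b5: root D♭ up a major third → F, giving Fm7b5.
Cm7: root C up a major third → E, giving Em7.
D♭m: root D♭ up a major third → F, giving Fm.
B♭sus4: root B♭ up a major third → D, giving Dsus4.

D B7 Fm7b5 Em7 Fm Dsus4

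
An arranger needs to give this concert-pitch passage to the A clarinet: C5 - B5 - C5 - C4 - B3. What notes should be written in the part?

Written C4 sounds as A3 on the A clarinet, so concert pitches are written a minor third up.
C5 → Eb5
B5 → D6
C5 → Eb5
C4 → Eb4
B3 → D4

Eb5 D6 Eb5 Eb4 D4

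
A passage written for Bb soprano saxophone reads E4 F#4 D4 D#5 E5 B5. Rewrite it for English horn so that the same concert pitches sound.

A4 B4 G4 G#5 A5 E6

First find concert pitch: the Bb soprano saxophone sounds a major second below written, so E4 F#4 D4 D#5 E5 B5 sounds D4 E4 C4 C#5 D5 A5.
Then write for English horn: it sounds a perfect fifth below written, so the part must be a perfect fifth above concert.
D4 → A4
E4 → B4
C4 → G4
C#5 → G#5
D5 → A5
A5 → E6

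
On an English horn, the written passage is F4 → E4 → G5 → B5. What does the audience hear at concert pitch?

Bb3 A3 C5 E5

Written C4 on the English horn sounds as F3, a perfect fifth lower; apply that shift to every note.
F4 becomes Bb3
E4 becomes A3
G5 becomes C5
B5 becomes E5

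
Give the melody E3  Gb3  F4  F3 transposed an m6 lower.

G#2 Bb2 A3 A2

A minor sixth down from E3 gives G#2.
Gb3 down a minor sixth is Bb2.
F4 down a minor sixth is A3.
F3 down a minor sixth is A2.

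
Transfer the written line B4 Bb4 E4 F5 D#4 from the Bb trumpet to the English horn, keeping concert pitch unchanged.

E5 Eb5 A4 Bb5 G#4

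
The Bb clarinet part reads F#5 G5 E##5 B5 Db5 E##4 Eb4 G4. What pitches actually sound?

The Bb clarinet sounds a major second below written, so transpose each written note down a major second.
F#5 → E5
G5 → F5
E##5 → D##5
B5 → A5
Db5 → Cb5
E##4 → D##4
Eb4 → Db4
G4 → F4

E5 F5 D##5 A5 Cb5 D##4 Db4 F4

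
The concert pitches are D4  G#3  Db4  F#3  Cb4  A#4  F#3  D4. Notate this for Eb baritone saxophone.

B5 E#5 Bb5 D#5 Ab5 F##6 D#5 B5

The Eb baritone saxophone sounds a major thirteenth below written, so the written part must be a major thirteenth above concert — transpose each note up.
D4 to B5
G#3 to E#5
Db4 to Bb5
F#3 to D#5
Cb4 to Ab5
A#4 to F##6
F#3 to D#5
D4 to B5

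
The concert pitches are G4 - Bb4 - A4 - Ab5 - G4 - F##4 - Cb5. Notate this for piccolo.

The piccolo sounds a perfect octave above written, so the written part must be a perfect octave below concert — transpose each note down.
G4 → G3
Bb4 → Bb3
A4 → A3
Ab5 → Ab4
G4 → G3
F##4 → F##3
Cb5 → Cb4

G3 Bb3 A3 Ab4 G3 F##3 Cb4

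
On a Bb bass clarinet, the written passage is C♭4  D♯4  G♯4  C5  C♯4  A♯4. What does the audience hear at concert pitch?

Bbb2 C#3 F#3 Bb3 B2 G#3

The Bb bass clarinet sounds a major ninth below written, so transpose each written note down a major ninth.
Cb4 to Bbb2
D#4 to C#3
G#4 to F#3
C5 to Bb3
C#4 to B2
A#4 to G#3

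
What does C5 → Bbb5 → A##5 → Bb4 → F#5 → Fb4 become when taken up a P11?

F6 Ebb7 D##7 Eb6 B6 Bbb5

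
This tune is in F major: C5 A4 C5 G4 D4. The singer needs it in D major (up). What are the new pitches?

A5 F#5 A5 E5 B4

F major to D major up is a major sixth, so every note moves up by that interval.
C5 becomes A5
A4 becomes F#5
C5 becomes A5
G4 becomes E5
D4 becomes B4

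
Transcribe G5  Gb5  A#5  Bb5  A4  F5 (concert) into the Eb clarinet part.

E5 Eb5 F##5 G5 F#4 D5

Written C4 sounds as Eb4 on the Eb clarinet, so concert pitches are written a minor third down.
G5 gives E5
Gb5 gives Eb5
A#5 gives F##5
Bb5 gives G5
A4 gives F#4
F5 gives D5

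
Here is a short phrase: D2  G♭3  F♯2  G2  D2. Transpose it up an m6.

D2 up a minor sixth is Bb2.
Gb3 up a minor sixth is Ebb4.
F#2: a sixth up reaches D, and 8 semitones makes it D3.
A minor sixth up from G2 gives Eb3.
D2 up a minor sixth is Bb2.

Bb2 Ebb4 D3 Eb3 Bb2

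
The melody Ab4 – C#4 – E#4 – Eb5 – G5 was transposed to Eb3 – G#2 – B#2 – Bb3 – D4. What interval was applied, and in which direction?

down a perfect eleventh

From Ab4 to Eb3 is 11 letter names — an eleventh of some quality.
Eb3 to Ab4 is 17 semitones, which makes it a perfect eleventh; the second version is lower, so the direction is down.
Checking another pair — G5 → D4 — gives the same interval.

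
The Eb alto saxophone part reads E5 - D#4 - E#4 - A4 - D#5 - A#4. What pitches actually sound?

The Eb alto saxophone sounds a major sixth below written, so transpose each written note down a major sixth.
E5 to G4
D#4 to F#3
E#4 to G#3
A4 to C4
D#5 to F#4
A#4 to C#4

G4 F#3 G#3 C4 F#4 C#4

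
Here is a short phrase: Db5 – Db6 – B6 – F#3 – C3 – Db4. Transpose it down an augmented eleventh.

Abb3 Abb4 F5 C2 Gb1 Abb2

Db5 gives Abb3
Db6 gives Abb4
B6 gives F5
F#3 gives C2
C3 gives Gb1
Db4 gives Abb2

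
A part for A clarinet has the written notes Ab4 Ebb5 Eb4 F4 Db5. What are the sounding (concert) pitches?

The A clarinet sounds a minor third below written, so transpose each written note down a minor third.
Ab4 to F4
Ebb5 to Cb5
Eb4 to C4
F4 to D4
Db5 to Bb4

F4 Cb5 C4 D4 Bb4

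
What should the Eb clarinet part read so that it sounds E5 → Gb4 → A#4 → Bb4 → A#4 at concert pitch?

C#5 Eb4 F##4 G4 F##4

The Eb clarinet sounds a minor third above written, so the written part must be a minor third below concert — transpose each note down.
E5 -> C#5
Gb4 -> Eb4
A#4 -> F##4
Bb4 -> G4
A#4 -> F##4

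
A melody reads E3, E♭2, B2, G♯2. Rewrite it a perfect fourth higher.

A3 Ab2 E3 C#3

E3 gives A3
Eb2 gives Ab2
B2 gives E3
G#2 gives C#3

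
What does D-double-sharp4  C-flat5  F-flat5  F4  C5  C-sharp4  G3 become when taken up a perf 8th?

D##5 Cb6 Fb6 F5 C6 C#5 G4

D##4 → D##5
Cb5 → Cb6
Fb5 → Fb6
F4 → F5
C5 → C6
C#4 → C#5
G3 → G4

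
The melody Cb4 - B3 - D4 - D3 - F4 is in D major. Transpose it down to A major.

Gb3 F#3 A3 A2 C4

D major to A major down is a perfect fourth, so every note moves down by that interval.
Cb4 → Gb3
B3 → F#3
D4 → A3
D3 → A2
F4 → C4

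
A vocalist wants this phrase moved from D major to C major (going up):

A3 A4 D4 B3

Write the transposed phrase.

From D up to C is a minor seventh; apply that to each pitch.
A3 → G4
A4 → G5
D4 → C5
B3 → A4

G4 G5 C5 A4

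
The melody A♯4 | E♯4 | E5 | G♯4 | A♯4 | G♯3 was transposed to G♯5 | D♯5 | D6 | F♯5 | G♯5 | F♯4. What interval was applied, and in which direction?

up a minor seventh

Take the first pair: A#4 → G#5. A to G spans 7 letter names, so the interval is some kind of seventh.
A#4 to G#5 is 10 semitones, which makes it a minor seventh; the second version is higher, so the direction is up.
Checking another pair — G#3 → F#4 — gives the same interval.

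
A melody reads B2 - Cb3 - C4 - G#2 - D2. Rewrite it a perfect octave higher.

A perfect octave up from B2 gives B3.
A perfect octave up from Cb3 gives Cb4.
A perfect octave up from C4 gives C5.
A perfect octave up from G#2 gives G#3.
A perfect octave up from D2 gives D3.

B3 Cb4 C5 G#3 D3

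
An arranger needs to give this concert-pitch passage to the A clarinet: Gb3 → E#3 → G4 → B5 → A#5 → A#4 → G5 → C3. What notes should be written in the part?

The A clarinet sounds a minor third below written, so the written part must be a minor third above concert — transpose each note up.
Gb3 becomes Bbb3
E#3 becomes G#3
G4 becomes Bb4
B5 becomes D6
A#5 becomes C#6
A#4 becomes C#5
G5 becomes Bb5
C3 becomes Eb3

Bbb3 G#3 Bb4 D6 C#6 C#5 Bb5 Eb3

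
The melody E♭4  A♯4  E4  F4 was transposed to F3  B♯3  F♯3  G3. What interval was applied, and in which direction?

Take the first pair: Eb4 → F3. E to F spans 7 letter names, so the interval is some kind of seventh.
F3 to Eb4 is 10 semitones, which makes it a minor seventh; the second version is lower, so the direction is down.
Checking another pair — F4 → G3 — gives the same interval.

down a minor seventh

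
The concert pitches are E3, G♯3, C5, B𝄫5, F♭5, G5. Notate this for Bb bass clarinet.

Written C4 sounds as Bb2 on the Bb bass clarinet, so concert pitches are written a major ninth up.
E3 becomes F#4
G#3 becomes A#4
C5 becomes D6
Bbb5 becomes Cb7
Fb5 becomes Gb6
G5 becomes A6

F#4 A#4 D6 Cb7 Gb6 A6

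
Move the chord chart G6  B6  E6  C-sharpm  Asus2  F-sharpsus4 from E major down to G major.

Bb6 D6 G6 Em Csus2 Asus4

E major down to G major is a major sixth; each chord root moves by that interval while the quality stays the same.
G6: root G down a major sixth → Bb, giving Bb6.
B6: root B down a major sixth → D, giving D6.
E6: root E down a major sixth → G, giving G6.
C-sharpm: root C-sharp down a major sixth → E, giving Em.
Asus2: root A down a major sixth → C, giving Csus2.
F-sharpsus4: root F-sharp down a major sixth → A, giving Asus4.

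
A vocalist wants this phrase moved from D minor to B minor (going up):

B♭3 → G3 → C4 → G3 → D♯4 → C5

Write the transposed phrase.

G4 E4 A4 E4 B#4 A5

From D up to B is a major sixth; apply that to each pitch.
Bb3 gives G4
G3 gives E4
C4 gives A4
G3 gives E4
D#4 gives B#4
C5 gives A5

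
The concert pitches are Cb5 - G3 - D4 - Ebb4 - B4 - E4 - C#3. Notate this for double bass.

Cb6 G4 D5 Ebb5 B5 E5 C#4

The double bass sounds a perfect octave below written, so the written part must be a perfect octave above concert — transpose each note up.
Cb5 -> Cb6
G3 -> G4
D4 -> D5
Ebb4 -> Ebb5
B4 -> B5
E4 -> E5
C#3 -> C#4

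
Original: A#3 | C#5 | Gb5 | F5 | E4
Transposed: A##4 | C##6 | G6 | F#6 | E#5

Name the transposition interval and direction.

up an augmented octave

From A#3 to A##4 is 8 letter names — an octave of some quality.
A#3 to A##4 is 13 semitones, which makes it an augmented octave; the second version is higher, so the direction is up.
Checking another pair — E4 → E#5 — gives the same interval.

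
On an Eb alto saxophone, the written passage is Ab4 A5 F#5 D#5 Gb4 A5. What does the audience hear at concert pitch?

Cb4 C5 A4 F#4 Bbb3 C5

Written C4 on the Eb alto saxophone sounds as Eb3, a major sixth lower; apply that shift to every note.
Ab4 → Cb4
A5 → C5
F#5 → A4
D#5 → F#4
Gb4 → Bbb3
A5 → C5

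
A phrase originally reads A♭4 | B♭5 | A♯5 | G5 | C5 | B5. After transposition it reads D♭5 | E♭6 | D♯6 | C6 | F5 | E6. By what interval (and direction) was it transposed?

up a perfect fourth

From Ab4 to Db5 is 4 letter names — a fourth of some quality.
Ab4 to Db5 is 5 semitones, which makes it a perfect fourth; the second version is higher, so the direction is up.
Checking another pair — B5 → E6 — gives the same interval.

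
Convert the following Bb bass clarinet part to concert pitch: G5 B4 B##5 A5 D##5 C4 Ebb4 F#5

F4 A3 A##4 G4 C##4 Bb2 Dbb3 E4

Written C4 on the Bb bass clarinet sounds as Bb2, a major ninth lower; apply that shift to every note.
G5 gives F4
B4 gives A3
B##5 gives A##4
A5 gives G4
D##5 gives C##4
C4 gives Bb2
Ebb4 gives Dbb3
F#5 gives E4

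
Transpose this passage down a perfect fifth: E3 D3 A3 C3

A2 G2 D3 F2

E3 down a perfect fifth is A2.
D3: a fifth down reaches G, and 7 semitones makes it G2.
A3: a fifth down reaches D, and 7 semitones makes it D3.
A perfect fifth down from C3 gives F2.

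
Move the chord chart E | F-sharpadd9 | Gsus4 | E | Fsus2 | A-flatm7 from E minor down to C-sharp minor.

C# D#add9 Esus4 C# Dsus2 Fm7

E minor down to C-sharp minor is a minor third; each chord root moves by that interval while the quality stays the same.
E: root E down a minor third → C#, giving C#.
F-sharpadd9: root F-sharp down a minor third → D#, giving D#add9.
Gsus4: root G down a minor third → E, giving Esus4.
E: root E down a minor third → C#, giving C#.
Fsus2: root F down a minor third → D, giving Dsus2.
A-flatm7: root A-flat down a minor third → F, giving Fm7.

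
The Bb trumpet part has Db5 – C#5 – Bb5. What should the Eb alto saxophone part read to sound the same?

Ab5 G#5 F6

First find concert pitch: the Bb trumpet sounds a major second below written, so Db5 C#5 Bb5 sounds Cb5 B4 Ab5.
Then write for Eb alto saxophone: it sounds a major sixth below written, so the part must be a major sixth above concert.
Cb5 → Ab5
B4 → G#5
Ab5 → F6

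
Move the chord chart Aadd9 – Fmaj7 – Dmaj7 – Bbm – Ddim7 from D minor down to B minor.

F#add9 Dmaj7 Bmaj7 Gm Bdim7

D minor down to B minor is a minor third; each chord root moves by that interval while the quality stays the same.
Aadd9: root A down a minor third → F#, giving F#add9.
Fmaj7: root F down a minor third → D, giving Dmaj7.
Dmaj7: root D down a minor third → B, giving Bmaj7.
Bbm: root Bb down a minor third → G, giving Gm.
Ddim7: root D down a minor third → B, giving Bdim7.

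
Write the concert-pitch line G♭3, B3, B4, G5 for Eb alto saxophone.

The Eb alto saxophone sounds a major sixth below written, so the written part must be a major sixth above concert — transpose each note up.
Gb3 → Eb4
B3 → G#4
B4 → G#5
G5 → E6

Eb4 G#4 G#5 E6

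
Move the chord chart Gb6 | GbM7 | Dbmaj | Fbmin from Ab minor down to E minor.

Ab minor down to E minor is a diminished fourth; each chord root moves by that interval while the quality stays the same.
Gb6: root Gb down a diminished fourth → D, giving D6.
GbM7: root Gb down a diminished fourth → D, giving DM7.
Dbmaj: root Db down a diminished fourth → A, giving Amaj.
Fbmin: root Fb down a diminished fourth → C, giving Cmin.

D6 DM7 Amaj Cmin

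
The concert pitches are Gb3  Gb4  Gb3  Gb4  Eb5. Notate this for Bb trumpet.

Written C4 sounds as Bb3 on the Bb trumpet, so concert pitches are written a major second up.
Gb3 gives Ab3
Gb4 gives Ab4
Gb3 gives Ab3
Gb4 gives Ab4
Eb5 gives F5

Ab3 Ab4 Ab3 Ab4 F5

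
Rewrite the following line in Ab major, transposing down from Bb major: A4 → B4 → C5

Bb major to Ab major down is a major second, so every note moves down by that interval.
A4 -> G4
B4 -> A4
C5 -> Bb4

G4 A4 Bb4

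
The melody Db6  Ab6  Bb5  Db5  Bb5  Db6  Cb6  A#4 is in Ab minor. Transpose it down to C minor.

F5 C6 D5 F4 D5 F5 Eb5 C##4

Ab minor to C minor down is a minor sixth, so every note moves down by that interval.
Db6 → F5
Ab6 → C6
Bb5 → D5
Db5 → F4
Bb5 → D5
Db6 → F5
Cb6 → Eb5
A#4 → C##4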